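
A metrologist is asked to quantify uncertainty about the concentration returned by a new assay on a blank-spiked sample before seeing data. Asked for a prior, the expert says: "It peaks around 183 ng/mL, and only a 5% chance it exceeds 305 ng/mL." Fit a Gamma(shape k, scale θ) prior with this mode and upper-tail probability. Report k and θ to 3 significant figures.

k ≈ 11.7, θ ≈ 17.1

Gamma(k,θ) with k>1 has mode (k−1)θ, so θ = 183/(k−1).
Need P(X < 305) = 0.95 with θ tied to k this way. Start at k = 2, θ = 183: P(X<305) ≈ 0.496.
Too low — raise k to concentrate. Iterating converges to k ≈ 11.7.
Then θ = 183/(11.7−1) ≈ 17.1.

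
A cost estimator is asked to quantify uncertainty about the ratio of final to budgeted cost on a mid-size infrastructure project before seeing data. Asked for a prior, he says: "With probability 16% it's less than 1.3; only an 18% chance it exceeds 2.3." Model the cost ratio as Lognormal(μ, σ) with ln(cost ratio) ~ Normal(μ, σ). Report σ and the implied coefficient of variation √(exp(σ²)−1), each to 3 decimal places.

σ ≈ 0.299, CV ≈ 0.306

If T ~ Lognormal(μ,σ) then ln T ~ Normal(μ,σ), so the p-quantile of ln T is μ + z_p·σ.
ln(1.3) = 0.2624 and ln(2.3) = 0.8329; z_{0.16} = -0.9945, z_{0.82} = 0.9154.
σ = (0.8329 − 0.2624)/(0.9154 − (-0.9945)) = 0.299.
μ = 0.2624 − (-0.9945)·0.299 = 0.559.
CV = √(exp(σ²)−1) = √(exp(0.0892)−1) = 0.306.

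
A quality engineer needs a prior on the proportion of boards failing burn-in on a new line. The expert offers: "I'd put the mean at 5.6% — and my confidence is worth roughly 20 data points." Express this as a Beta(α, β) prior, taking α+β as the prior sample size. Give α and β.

Under the effective-sample-size interpretation, Beta(α, β) has prior mean α/(α+β) and prior sample size α+β.
So α+β = 20 and α/(α+β) = 0.056, giving α = 0.056·20 = 1.12 and β = 20 − 1.12 = 18.88.

α = 1.12, β = 18.88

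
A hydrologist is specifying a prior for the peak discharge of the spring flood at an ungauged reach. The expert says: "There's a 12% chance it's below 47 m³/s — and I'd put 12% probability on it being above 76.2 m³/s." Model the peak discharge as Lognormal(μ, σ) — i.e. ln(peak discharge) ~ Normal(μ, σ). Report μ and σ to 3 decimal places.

If T ~ Lognormal(μ,σ) then ln T ~ Normal(μ,σ), so the p-quantile of ln T is μ + z_p·σ.
ln(47) = 3.85 and ln(76.2) = 4.333; z_{0.12} = -1.175, z_{0.88} = 1.175.
σ = (4.333 − 3.85)/(1.175 − (-1.175)) = 0.206.
μ = 3.85 − (-1.175)·0.206 = 4.092.

μ ≈ 4.092, σ ≈ 0.206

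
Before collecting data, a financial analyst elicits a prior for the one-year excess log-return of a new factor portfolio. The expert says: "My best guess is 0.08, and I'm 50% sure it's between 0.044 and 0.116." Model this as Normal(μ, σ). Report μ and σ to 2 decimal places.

μ = 0.08, σ = 0.05

A symmetric 50% interval runs μ ± z·σ with z = 0.6745.
Half-width = 0.036, so σ = 0.036/0.6745 = 0.05.
μ is the stated best guess, 0.08.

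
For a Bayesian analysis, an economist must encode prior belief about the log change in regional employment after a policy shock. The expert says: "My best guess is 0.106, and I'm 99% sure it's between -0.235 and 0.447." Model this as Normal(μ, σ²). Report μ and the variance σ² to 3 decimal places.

μ = 0.106, σ² = 0.018

A symmetric 99% interval runs μ ± z·σ with z = 2.576.
Half-width = 0.341, so σ = 0.341/2.576 = 0.1324 and σ² = 0.018.
μ is the stated best guess, 0.106.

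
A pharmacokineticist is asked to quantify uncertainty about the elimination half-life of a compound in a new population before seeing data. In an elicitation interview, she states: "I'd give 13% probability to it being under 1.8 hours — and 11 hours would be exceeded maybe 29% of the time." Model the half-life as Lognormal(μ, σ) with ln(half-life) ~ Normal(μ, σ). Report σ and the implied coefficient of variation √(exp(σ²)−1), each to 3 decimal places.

σ ≈ 1.078, CV ≈ 1.481

If T ~ Lognormal(μ,σ) then ln T ~ Normal(μ,σ), so the p-quantile of ln T is μ + z_p·σ.
ln(1.8) = 0.5878 and ln(11) = 2.398; z_{0.13} = -1.126, z_{0.71} = 0.5534.
σ = (2.398 − 0.5878)/(0.5534 − (-1.126)) = 1.078.
μ = 0.5878 − (-1.126)·1.078 = 1.802.
CV = √(exp(σ²)−1) = √(exp(1.1612)−1) = 1.481.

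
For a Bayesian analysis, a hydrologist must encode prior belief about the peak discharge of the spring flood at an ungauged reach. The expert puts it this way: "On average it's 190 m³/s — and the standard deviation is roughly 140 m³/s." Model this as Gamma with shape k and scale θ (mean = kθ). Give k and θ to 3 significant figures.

k ≈ 1.84, θ ≈ 103

For Gamma(k, scale θ): mean = kθ, variance = kθ², so CV = 1/√k.
CV = SD/mean = 140/190 = 0.7368, hence k = 1/CV² = 1.84.
Then θ = mean/k = 190/1.84 = 103.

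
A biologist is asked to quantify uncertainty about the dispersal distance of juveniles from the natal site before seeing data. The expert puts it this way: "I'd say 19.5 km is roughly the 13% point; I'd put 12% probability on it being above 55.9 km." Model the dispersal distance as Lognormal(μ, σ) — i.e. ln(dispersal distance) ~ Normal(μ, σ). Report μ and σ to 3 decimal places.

μ ≈ 3.486, σ ≈ 0.458

If T ~ Lognormal(μ,σ) then ln T ~ Normal(μ,σ), so the p-quantile of ln T is μ + z_p·σ.
ln(19.5) = 2.97 and ln(55.9) = 4.024; z_{0.13} = -1.126, z_{0.88} = 1.175.
σ = (4.024 − 2.97)/(1.175 − (-1.126)) = 0.458.
μ = 2.97 − (-1.126)·0.458 = 3.486.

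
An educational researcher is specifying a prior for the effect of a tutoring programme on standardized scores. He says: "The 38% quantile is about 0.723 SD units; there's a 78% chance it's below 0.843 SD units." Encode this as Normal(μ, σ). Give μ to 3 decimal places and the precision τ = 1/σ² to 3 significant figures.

The p-quantile of Normal(μ,σ) is μ + z_p·σ, with z_{0.38} = -0.3055 and z_{0.78} = 0.7722.
Eliminate σ: μ = (z₂·x₁ − z₁·x₂)/(z₂ − z₁) = (0.7722·0.723 − (-0.3055)·0.843)/1.078 = 0.757.
Then σ = (x₂ − x₁)/(z₂ − z₁) = (0.843 − 0.723)/1.078 = 0.111.
Precision τ = 1/σ² = 1/0.1114² = 80.7.

μ = 0.757, τ = 80.7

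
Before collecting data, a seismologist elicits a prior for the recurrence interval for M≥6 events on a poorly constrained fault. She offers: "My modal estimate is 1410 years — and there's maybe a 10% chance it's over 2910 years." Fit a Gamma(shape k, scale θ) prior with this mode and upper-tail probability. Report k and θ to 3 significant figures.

k ≈ 4.66, θ ≈ 386

Gamma(k,θ) with k>1 has mode (k−1)θ, so θ = 1410/(k−1).
Need P(X < 2910) = 0.9 with θ tied to k this way. Start at k = 2, θ = 1410: P(X<2910) ≈ 0.611.
Too low — raise k to concentrate. Iterating converges to k ≈ 4.66.
Then θ = 1410/(4.66−1) ≈ 386.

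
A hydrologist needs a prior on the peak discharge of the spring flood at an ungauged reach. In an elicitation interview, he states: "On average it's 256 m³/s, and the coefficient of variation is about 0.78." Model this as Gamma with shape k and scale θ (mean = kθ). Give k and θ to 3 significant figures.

For Gamma(k, scale θ): mean = kθ, variance = kθ², so CV = 1/√k.
CV = 0.78, hence k = 1/CV² = 1.64.
Then θ = mean/k = 256/1.64 = 156.

k ≈ 1.64, θ ≈ 156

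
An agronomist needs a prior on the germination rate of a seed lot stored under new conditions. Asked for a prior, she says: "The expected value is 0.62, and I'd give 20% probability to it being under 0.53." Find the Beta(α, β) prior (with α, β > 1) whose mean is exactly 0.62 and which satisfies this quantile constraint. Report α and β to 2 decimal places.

With mean 0.62 fixed, write α = 0.62s, β = 0.38s where s = α+β.
Need P(θ < 0.53) = 0.2 under Beta(0.62s, 0.38s). Normal approximation: (q−m)/√(m(1−m)/s) ≈ z_{0.2} = -0.842, so s ≈ 0.62·0.38·(-0.842)²/(0.53−0.62)² = 20.6.
At s = 20.6: P(θ<0.53) ≈ 0.198. Adjusting to match 0.2 gives s ≈ 20.17.
So α = 0.62·20.17 ≈ 12.50, β = 0.38·20.17 ≈ 7.66.

α ≈ 12.50, β ≈ 7.66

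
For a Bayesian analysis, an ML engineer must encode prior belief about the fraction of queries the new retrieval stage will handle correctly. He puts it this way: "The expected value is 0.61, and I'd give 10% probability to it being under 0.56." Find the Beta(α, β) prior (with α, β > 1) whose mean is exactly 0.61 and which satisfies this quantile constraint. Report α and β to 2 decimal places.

α ≈ 96.26, β ≈ 61.54

With mean 0.61 fixed, write α = 0.61s, β = 0.39s where s = α+β.
Need P(θ < 0.56) = 0.1 under Beta(0.61s, 0.39s). Normal approximation: (q−m)/√(m(1−m)/s) ≈ z_{0.1} = -1.28, so s ≈ 0.61·0.39·(-1.28)²/(0.56−0.61)² = 156.3.
At s = 156.3: P(θ<0.56) ≈ 0.101. Adjusting to match 0.1 gives s ≈ 157.80.
So α = 0.61·157.80 ≈ 96.26, β = 0.39·157.80 ≈ 61.54.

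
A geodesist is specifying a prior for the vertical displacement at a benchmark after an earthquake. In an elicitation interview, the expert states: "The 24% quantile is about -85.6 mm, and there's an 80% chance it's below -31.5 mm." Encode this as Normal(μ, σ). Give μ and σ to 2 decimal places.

The p-quantile of Normal(μ,σ) is μ + z_p·σ, with z_{0.24} = -0.7063 and z_{0.8} = 0.8416.
Eliminate σ: μ = (z₂·x₁ − z₁·x₂)/(z₂ − z₁) = (0.8416·-85.6 − (-0.7063)·-31.5)/1.548 = -60.91.
Then σ = (x₂ − x₁)/(z₂ − z₁) = (-31.5 − -85.6)/1.548 = 34.95.

μ = -60.91, σ = 34.95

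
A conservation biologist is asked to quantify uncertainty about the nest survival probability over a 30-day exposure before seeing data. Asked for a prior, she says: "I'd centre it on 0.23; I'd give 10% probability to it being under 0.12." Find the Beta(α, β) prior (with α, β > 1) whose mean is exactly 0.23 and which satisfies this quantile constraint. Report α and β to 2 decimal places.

With mean 0.23 fixed, write α = 0.23s, β = 0.77s where s = α+β.
Need P(θ < 0.12) = 0.1 under Beta(0.23s, 0.77s). Normal approximation: (q−m)/√(m(1−m)/s) ≈ z_{0.1} = -1.28, so s ≈ 0.23·0.77·(-1.28)²/(0.12−0.23)² = 24.0.
At s = 24.0: P(θ<0.12) ≈ 0.082. Adjusting to match 0.1 gives s ≈ 20.78.
So α = 0.23·20.78 ≈ 4.78, β = 0.77·20.78 ≈ 16.00.

α ≈ 4.78, β ≈ 16.00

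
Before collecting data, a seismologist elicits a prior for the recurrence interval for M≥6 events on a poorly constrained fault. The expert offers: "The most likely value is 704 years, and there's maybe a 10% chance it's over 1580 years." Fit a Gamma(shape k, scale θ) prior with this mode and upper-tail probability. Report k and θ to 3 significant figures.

Gamma(k,θ) with k>1 has mode (k−1)θ, so θ = 704/(k−1).
Need P(X < 1580) = 0.9 with θ tied to k this way. Start at k = 2, θ = 704: P(X<1580) ≈ 0.656.
Too low — raise k to concentrate. Iterating converges to k ≈ 3.94.
Then θ = 704/(3.94−1) ≈ 239.

k ≈ 3.94, θ ≈ 239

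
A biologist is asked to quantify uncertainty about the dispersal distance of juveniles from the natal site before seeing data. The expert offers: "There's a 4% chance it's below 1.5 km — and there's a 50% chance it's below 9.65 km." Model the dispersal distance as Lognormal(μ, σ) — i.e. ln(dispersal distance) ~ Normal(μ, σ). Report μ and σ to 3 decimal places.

If T ~ Lognormal(μ,σ) then ln T ~ Normal(μ,σ), so the p-quantile of ln T is μ + z_p·σ.
ln(1.5) = 0.4055 and ln(9.65) = 2.267; z_{0.04} = -1.751, z_{0.5} = 0.
σ = (2.267 − 0.4055)/(0 − (-1.751)) = 1.063.
μ = 0.4055 − (-1.751)·1.063 = 2.267.

μ ≈ 2.267, σ ≈ 1.063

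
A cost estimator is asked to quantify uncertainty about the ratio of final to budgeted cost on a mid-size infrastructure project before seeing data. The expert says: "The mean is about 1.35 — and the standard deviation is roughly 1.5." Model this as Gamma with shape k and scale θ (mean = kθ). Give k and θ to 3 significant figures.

k ≈ 0.81, θ ≈ 1.67

For Gamma(k, scale θ): mean = kθ, variance = kθ², so CV = 1/√k.
CV = SD/mean = 1.5/1.35 = 1.111, hence k = 1/CV² = 0.81.
Then θ = mean/k = 1.35/0.81 = 1.67.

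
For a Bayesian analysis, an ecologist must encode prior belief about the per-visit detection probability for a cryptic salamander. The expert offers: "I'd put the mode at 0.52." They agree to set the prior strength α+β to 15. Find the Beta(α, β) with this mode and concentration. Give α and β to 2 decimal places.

α = 7.76, β = 7.24

For α,β > 1 the Beta mode is (α−1)/(α+β−2). With α+β = 15, the mode is (α−1)/13.
Set (α−1)/13 = 0.52 → α = 1 + 0.52·13 = 7.76.
β = 15 − α = 7.24.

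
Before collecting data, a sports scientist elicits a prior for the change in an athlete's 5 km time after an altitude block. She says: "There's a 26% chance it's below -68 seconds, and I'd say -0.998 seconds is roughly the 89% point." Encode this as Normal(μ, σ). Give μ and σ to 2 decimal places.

μ = -44.95, σ = 35.83

For Normal(μ,σ), the p-quantile is μ + z_p·σ. Here z_{0.26} = -0.6433, z_{0.89} = 1.227.
So -68 = μ − 0.6433σ and -0.998 = μ + 1.227σ.
Subtracting: σ = (-0.998 − -68)/(1.227 − (-0.6433)) = 35.83.
Then μ = -68 − (-0.6433)·35.83 = -44.95.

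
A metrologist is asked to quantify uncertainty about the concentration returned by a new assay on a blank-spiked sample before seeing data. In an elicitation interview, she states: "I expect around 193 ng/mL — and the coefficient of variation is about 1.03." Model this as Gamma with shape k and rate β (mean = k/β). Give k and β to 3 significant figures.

For Gamma(k, rate β): mean = k/β, variance = k/β², so CV = 1/√k.
CV = 1.03, hence k = 1/CV² = 0.943.
Then β = k/mean = 0.943/193 = 0.00488.

k ≈ 0.943, β ≈ 0.00488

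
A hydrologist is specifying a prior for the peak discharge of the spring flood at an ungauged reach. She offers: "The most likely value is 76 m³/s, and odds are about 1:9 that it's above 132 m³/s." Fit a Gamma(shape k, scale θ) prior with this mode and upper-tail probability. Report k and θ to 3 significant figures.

Gamma(k,θ) with k>1 has mode (k−1)θ, so θ = 76/(k−1).
Need P(X < 132) = 0.9 with θ tied to k this way. Start at k = 2, θ = 76: P(X<132) ≈ 0.518.
Too low — raise k to concentrate. Iterating converges to k ≈ 7.23.
Then θ = 76/(7.23−1) ≈ 12.2.

k ≈ 7.23, θ ≈ 12.2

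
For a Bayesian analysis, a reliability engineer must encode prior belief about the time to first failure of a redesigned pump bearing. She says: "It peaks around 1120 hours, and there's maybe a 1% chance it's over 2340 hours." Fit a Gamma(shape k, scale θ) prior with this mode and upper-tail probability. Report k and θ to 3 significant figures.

Gamma(k,θ) with k>1 has mode (k−1)θ, so θ = 1120/(k−1).
Need P(X < 2340) = 0.99 with θ tied to k this way. Start at k = 2, θ = 1120: P(X<2340) ≈ 0.618.
Too low — raise k to concentrate. Iterating converges to k ≈ 9.97.
Then θ = 1120/(9.97−1) ≈ 125.

k ≈ 9.97, θ ≈ 125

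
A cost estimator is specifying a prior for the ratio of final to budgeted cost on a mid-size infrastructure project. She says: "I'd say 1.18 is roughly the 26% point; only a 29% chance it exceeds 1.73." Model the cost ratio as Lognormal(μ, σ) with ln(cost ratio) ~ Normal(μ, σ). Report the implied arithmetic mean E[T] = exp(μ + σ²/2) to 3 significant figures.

If T ~ Lognormal(μ,σ) then ln T ~ Normal(μ,σ), so the p-quantile of ln T is μ + z_p·σ.
ln(1.18) = 0.1655 and ln(1.73) = 0.5481; z_{0.26} = -0.6433, z_{0.71} = 0.5534.
σ = (0.5481 − 0.1655)/(0.5534 − (-0.6433)) = 0.320.
μ = 0.1655 − (-0.6433)·0.320 = 0.371.
E[T] = exp(μ + σ²/2) = exp(0.371 + 0.0511) = 1.53.

E[T] ≈ 1.53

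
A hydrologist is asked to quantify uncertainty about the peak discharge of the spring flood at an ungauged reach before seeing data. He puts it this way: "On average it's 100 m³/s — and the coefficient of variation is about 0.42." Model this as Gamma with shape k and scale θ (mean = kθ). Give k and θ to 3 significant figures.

For Gamma(k, scale θ): mean = kθ, variance = kθ², so CV = 1/√k.
CV = 0.42, hence k = 1/CV² = 5.67.
Then θ = mean/k = 100/5.67 = 17.6.

k ≈ 5.67, θ ≈ 17.6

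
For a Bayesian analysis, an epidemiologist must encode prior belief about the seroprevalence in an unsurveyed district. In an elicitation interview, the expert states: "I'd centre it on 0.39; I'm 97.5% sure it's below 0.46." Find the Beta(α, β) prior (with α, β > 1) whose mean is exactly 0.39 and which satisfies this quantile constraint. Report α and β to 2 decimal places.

α ≈ 74.49, β ≈ 116.51

With mean 0.39 fixed, write α = 0.39s, β = 0.61s where s = α+β.
Need P(θ < 0.46) = 0.975 under Beta(0.39s, 0.61s). Normal approximation: (q−m)/√(m(1−m)/s) ≈ z_{0.975} = 1.96, so s ≈ 0.39·0.61·(1.96)²/(0.46−0.39)² = 186.5.
At s = 186.5: P(θ<0.46) ≈ 0.974. Adjusting to match 0.975 gives s ≈ 191.00.
So α = 0.39·191.00 ≈ 74.49, β = 0.61·191.00 ≈ 116.51.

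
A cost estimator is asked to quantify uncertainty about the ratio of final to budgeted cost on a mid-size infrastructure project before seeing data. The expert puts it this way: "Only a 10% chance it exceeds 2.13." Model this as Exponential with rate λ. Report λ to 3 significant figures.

P(T > 2.13) = e^(−λ·2.13) = 0.1, so λ = −ln(0.1)/2.13 = 1.08.

λ ≈ 1.08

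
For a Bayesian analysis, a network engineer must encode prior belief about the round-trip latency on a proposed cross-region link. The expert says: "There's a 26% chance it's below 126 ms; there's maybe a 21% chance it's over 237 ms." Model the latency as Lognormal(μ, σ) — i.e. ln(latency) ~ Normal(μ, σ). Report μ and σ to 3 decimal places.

If T ~ Lognormal(μ,σ) then ln T ~ Normal(μ,σ), so the p-quantile of ln T is μ + z_p·σ.
ln(126) = 4.836 and ln(237) = 5.468; z_{0.26} = -0.6433, z_{0.79} = 0.8064.
σ = (5.468 − 4.836)/(0.8064 − (-0.6433)) = 0.436.
μ = 4.836 − (-0.6433)·0.436 = 5.117.

μ ≈ 5.117, σ ≈ 0.436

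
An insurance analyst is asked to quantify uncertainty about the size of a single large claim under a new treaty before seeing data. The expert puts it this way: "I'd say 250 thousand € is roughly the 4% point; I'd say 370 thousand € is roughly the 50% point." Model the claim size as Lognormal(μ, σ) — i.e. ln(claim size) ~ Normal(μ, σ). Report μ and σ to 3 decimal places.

If T ~ Lognormal(μ,σ) then ln T ~ Normal(μ,σ), so the p-quantile of ln T is μ + z_p·σ.
ln(250) = 5.521 and ln(370) = 5.914; z_{0.04} = -1.751, z_{0.5} = 0.
σ = (5.914 − 5.521)/(0 − (-1.751)) = 0.224.
μ = 5.521 − (-1.751)·0.224 = 5.914.

μ ≈ 5.914, σ ≈ 0.224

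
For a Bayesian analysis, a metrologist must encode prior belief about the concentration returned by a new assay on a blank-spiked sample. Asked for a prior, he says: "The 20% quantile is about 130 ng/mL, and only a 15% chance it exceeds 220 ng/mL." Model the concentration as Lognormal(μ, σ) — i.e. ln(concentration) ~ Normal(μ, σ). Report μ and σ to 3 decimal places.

If T ~ Lognormal(μ,σ) then ln T ~ Normal(μ,σ), so the p-quantile of ln T is μ + z_p·σ.
ln(130) = 4.868 and ln(220) = 5.394; z_{0.2} = -0.8416, z_{0.85} = 1.036.
σ = (5.394 − 4.868)/(1.036 − (-0.8416)) = 0.280.
μ = 4.868 − (-0.8416)·0.280 = 5.103.

μ ≈ 5.103, σ ≈ 0.280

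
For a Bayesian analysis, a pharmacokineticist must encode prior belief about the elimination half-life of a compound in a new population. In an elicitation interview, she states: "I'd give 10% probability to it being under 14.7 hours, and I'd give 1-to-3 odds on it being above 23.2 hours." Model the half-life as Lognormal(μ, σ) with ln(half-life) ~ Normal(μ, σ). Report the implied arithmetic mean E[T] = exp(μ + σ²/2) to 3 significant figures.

E[T] ≈ 20.4 hours

If T ~ Lognormal(μ,σ) then ln T ~ Normal(μ,σ), so the p-quantile of ln T is μ + z_p·σ.
ln(14.7) = 2.688 and ln(23.2) = 3.144; z_{0.1} = -1.282, z_{0.75} = 0.6745.
σ = (3.144 − 2.688)/(0.6745 − (-1.282)) = 0.233.
μ = 2.688 − (-1.282)·0.233 = 2.987.
E[T] = exp(μ + σ²/2) = exp(2.987 + 0.0272) = 20.4 hours.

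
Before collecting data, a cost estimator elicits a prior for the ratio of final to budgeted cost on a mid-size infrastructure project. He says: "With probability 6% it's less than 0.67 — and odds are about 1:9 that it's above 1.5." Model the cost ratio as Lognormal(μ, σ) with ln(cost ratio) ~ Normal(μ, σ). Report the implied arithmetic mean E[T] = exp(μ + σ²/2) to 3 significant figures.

If T ~ Lognormal(μ,σ) then ln T ~ Normal(μ,σ), so the p-quantile of ln T is μ + z_p·σ.
ln(0.67) = -0.4005 and ln(1.5) = 0.4055; z_{0.06} = -1.555, z_{0.9} = 1.282.
σ = (0.4055 − -0.4005)/(1.282 − (-1.555)) = 0.284.
μ = -0.4005 − (-1.555)·0.284 = 0.041.
E[T] = exp(μ + σ²/2) = exp(0.041 + 0.0404) = 1.09.

E[T] ≈ 1.09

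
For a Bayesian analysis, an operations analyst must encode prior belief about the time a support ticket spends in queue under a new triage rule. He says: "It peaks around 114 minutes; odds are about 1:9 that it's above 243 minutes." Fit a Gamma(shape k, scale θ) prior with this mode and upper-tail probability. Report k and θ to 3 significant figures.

Gamma(k,θ) with k>1 has mode (k−1)θ, so θ = 114/(k−1).
Need P(X < 243) = 0.9 with θ tied to k this way. Start at k = 2, θ = 114: P(X<243) ≈ 0.628.
Too low — raise k to concentrate. Iterating converges to k ≈ 4.35.
Then θ = 114/(4.35−1) ≈ 34.

k ≈ 4.35, θ ≈ 34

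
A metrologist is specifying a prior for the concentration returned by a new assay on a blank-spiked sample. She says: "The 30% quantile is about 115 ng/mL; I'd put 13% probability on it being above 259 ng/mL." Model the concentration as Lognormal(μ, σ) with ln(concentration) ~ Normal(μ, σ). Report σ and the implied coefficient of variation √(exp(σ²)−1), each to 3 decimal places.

If T ~ Lognormal(μ,σ) then ln T ~ Normal(μ,σ), so the p-quantile of ln T is μ + z_p·σ.
ln(115) = 4.745 and ln(259) = 5.557; z_{0.3} = -0.5244, z_{0.87} = 1.126.
σ = (5.557 − 4.745)/(1.126 − (-0.5244)) = 0.492.
μ = 4.745 − (-0.5244)·0.492 = 5.003.
CV = √(exp(σ²)−1) = √(exp(0.2419)−1) = 0.523.

σ ≈ 0.492, CV ≈ 0.523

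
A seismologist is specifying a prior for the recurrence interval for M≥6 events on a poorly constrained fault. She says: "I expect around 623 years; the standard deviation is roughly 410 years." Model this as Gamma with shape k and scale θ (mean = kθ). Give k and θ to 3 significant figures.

For Gamma(k, scale θ): mean = kθ, variance = kθ², so CV = 1/√k.
CV = SD/mean = 410/623 = 0.6581, hence k = 1/CV² = 2.31.
Then θ = mean/k = 623/2.31 = 270.

k ≈ 2.31, θ ≈ 270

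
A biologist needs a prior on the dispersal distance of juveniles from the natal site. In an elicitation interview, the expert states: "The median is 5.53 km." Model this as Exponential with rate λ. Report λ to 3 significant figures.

λ ≈ 0.125

Exponential median = ln 2 / λ, so λ = ln 2 / 5.53 = 0.125.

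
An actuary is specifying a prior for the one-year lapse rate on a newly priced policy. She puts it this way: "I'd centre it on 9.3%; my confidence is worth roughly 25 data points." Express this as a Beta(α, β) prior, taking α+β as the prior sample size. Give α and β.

α = 2.325, β = 22.675

Under the effective-sample-size interpretation, Beta(α, β) has prior mean α/(α+β) and prior sample size α+β.
So α+β = 25 and α/(α+β) = 0.093, giving α = 0.093·25 = 2.325 and β = 25 − 2.325 = 22.675.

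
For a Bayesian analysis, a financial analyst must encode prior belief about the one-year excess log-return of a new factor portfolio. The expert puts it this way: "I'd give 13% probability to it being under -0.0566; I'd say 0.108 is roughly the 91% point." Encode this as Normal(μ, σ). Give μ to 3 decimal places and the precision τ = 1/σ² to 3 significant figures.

μ = 0.019, τ = 225

For Normal(μ,σ), the p-quantile is μ + z_p·σ. Here z_{0.13} = -1.126, z_{0.91} = 1.341.
So -0.0566 = μ − 1.126σ and 0.108 = μ + 1.341σ.
Subtracting: σ = (0.108 − -0.0566)/(1.341 − (-1.126)) = 0.067.
Then μ = -0.0566 − (-1.126)·0.067 = 0.019.
Precision τ = 1/σ² = 1/0.06672² = 225.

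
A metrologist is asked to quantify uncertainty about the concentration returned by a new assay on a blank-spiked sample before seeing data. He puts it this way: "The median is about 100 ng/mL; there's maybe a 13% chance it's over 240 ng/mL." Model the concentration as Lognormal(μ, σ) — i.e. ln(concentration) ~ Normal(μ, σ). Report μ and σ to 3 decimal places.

If T ~ Lognormal(μ,σ) then ln T ~ Normal(μ,σ), so the p-quantile of ln T is μ + z_p·σ.
ln(100) = 4.605 and ln(240) = 5.481; z_{0.5} = 0, z_{0.87} = 1.126.
σ = (5.481 − 4.605)/(1.126 − (0)) = 0.777.
μ = 4.605 − (0)·0.777 = 4.605.

μ ≈ 4.605, σ ≈ 0.777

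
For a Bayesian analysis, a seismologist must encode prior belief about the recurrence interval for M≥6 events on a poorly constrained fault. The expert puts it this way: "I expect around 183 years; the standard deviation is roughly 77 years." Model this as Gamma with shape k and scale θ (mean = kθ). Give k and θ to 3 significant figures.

k ≈ 5.65, θ ≈ 32.4

For Gamma(k, scale θ): mean = kθ, variance = kθ², so CV = 1/√k.
CV = SD/mean = 77/183 = 0.4208, hence k = 1/CV² = 5.65.
Then θ = mean/k = 183/5.65 = 32.4.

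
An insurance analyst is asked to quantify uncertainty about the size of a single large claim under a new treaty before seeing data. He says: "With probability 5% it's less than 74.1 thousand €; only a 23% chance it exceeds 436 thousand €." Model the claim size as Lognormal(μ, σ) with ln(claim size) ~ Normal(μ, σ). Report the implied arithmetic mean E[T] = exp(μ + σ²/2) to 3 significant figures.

If T ~ Lognormal(μ,σ) then ln T ~ Normal(μ,σ), so the p-quantile of ln T is μ + z_p·σ.
ln(74.1) = 4.305 and ln(436) = 6.078; z_{0.05} = -1.645, z_{0.77} = 0.7388.
σ = (6.078 − 4.305)/(0.7388 − (-1.645)) = 0.743.
μ = 4.305 − (-1.645)·0.743 = 5.528.
E[T] = exp(μ + σ²/2) = exp(5.528 + 0.2764) = 332 thousand €.

E[T] ≈ 332 thousand €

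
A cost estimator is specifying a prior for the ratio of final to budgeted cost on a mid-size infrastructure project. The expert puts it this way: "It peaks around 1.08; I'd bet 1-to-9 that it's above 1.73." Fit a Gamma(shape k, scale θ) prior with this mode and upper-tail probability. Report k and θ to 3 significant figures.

Gamma(k,θ) with k>1 has mode (k−1)θ, so θ = 1.08/(k−1).
Need P(X < 1.73) = 0.9 with θ tied to k this way. Start at k = 2, θ = 1.08: P(X<1.73) ≈ 0.476.
Too low — raise k to concentrate. Iterating converges to k ≈ 9.46.
Then θ = 1.08/(9.46−1) ≈ 0.128.

k ≈ 9.46, θ ≈ 0.128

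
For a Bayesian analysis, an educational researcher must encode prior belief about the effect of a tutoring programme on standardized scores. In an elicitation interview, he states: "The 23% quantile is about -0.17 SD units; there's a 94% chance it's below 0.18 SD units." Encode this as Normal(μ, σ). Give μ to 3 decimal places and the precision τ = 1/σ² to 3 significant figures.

For Normal(μ,σ), the p-quantile is μ + z_p·σ. Here z_{0.23} = -0.7388, z_{0.94} = 1.555.
So -0.17 = μ − 0.7388σ and 0.18 = μ + 1.555σ.
Subtracting: σ = (0.18 − -0.17)/(1.555 − (-0.7388)) = 0.153.
Then μ = -0.17 − (-0.7388)·0.153 = -0.057.
Precision τ = 1/σ² = 1/0.1526² = 42.9.

μ = -0.057, τ = 42.9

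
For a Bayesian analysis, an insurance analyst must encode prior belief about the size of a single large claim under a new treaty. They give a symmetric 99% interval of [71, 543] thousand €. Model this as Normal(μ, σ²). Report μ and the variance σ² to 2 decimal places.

μ = 307.00, σ² = 8394.40

A symmetric 99% interval runs μ ± z·σ with z = 2.576.
Half-width = 236, so σ = 236/2.576 = 91.621 and σ² = 8394.40.
μ is the interval midpoint, 307.00.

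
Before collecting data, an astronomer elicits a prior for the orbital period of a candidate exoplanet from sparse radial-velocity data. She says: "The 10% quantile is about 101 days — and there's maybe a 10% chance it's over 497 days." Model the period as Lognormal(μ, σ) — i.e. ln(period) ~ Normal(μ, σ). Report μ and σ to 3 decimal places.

μ ≈ 5.412, σ ≈ 0.622

If T ~ Lognormal(μ,σ) then ln T ~ Normal(μ,σ), so the p-quantile of ln T is μ + z_p·σ.
ln(101) = 4.615 and ln(497) = 6.209; z_{0.1} = -1.282, z_{0.9} = 1.282.
σ = (6.209 − 4.615)/(1.282 − (-1.282)) = 0.622.
μ = 4.615 − (-1.282)·0.622 = 5.412.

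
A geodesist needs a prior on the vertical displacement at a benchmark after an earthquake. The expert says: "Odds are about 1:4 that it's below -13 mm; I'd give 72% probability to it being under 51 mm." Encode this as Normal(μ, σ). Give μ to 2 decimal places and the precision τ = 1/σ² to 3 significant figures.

μ = 24.81, τ = 0.000495

For Normal(μ,σ), the p-quantile is μ + z_p·σ. Here z_{0.2} = -0.8416, z_{0.72} = 0.5828.
So -13 = μ − 0.8416σ and 51 = μ + 0.5828σ.
Subtracting: σ = (51 − -13)/(0.5828 − (-0.8416)) = 44.93.
Then μ = -13 − (-0.8416)·44.93 = 24.81.
Precision τ = 1/σ² = 1/44.93² = 0.000495.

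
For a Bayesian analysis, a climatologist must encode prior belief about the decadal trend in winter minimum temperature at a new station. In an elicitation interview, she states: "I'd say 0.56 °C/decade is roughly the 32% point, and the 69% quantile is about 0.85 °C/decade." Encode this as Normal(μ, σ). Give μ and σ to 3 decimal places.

μ = 0.701, σ = 0.301

The p-quantile of Normal(μ,σ) is μ + z_p·σ, with z_{0.32} = -0.4677 and z_{0.69} = 0.4959.
Eliminate σ: μ = (z₂·x₁ − z₁·x₂)/(z₂ − z₁) = (0.4959·0.56 − (-0.4677)·0.85)/0.9635 = 0.701.
Then σ = (x₂ − x₁)/(z₂ − z₁) = (0.85 − 0.56)/0.9635 = 0.301.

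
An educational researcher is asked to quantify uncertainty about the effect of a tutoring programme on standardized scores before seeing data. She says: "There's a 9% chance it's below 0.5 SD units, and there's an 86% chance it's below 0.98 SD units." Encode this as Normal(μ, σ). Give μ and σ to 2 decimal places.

μ = 0.77, σ = 0.20

The p-quantile of Normal(μ,σ) is μ + z_p·σ, with z_{0.09} = -1.341 and z_{0.86} = 1.08.
Eliminate σ: μ = (z₂·x₁ − z₁·x₂)/(z₂ − z₁) = (1.08·0.5 − (-1.341)·0.98)/2.421 = 0.77.
Then σ = (x₂ − x₁)/(z₂ − z₁) = (0.98 − 0.5)/2.421 = 0.20.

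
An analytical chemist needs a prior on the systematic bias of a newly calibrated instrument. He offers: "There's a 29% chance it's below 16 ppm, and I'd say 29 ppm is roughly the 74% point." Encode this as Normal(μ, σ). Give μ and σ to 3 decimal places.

μ = 22.011, σ = 10.863

For Normal(μ,σ), the p-quantile is μ + z_p·σ. Here z_{0.29} = -0.5534, z_{0.74} = 0.6433.
So 16 = μ − 0.5534σ and 29 = μ + 0.6433σ.
Subtracting: σ = (29 − 16)/(0.6433 − (-0.5534)) = 10.863.
Then μ = 16 − (-0.5534)·10.863 = 22.011.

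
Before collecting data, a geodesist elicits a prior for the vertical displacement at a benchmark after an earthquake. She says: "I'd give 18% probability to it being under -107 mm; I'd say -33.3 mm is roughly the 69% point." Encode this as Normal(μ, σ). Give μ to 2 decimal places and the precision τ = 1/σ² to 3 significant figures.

μ = -59.20, τ = 0.000367

For Normal(μ,σ), the p-quantile is μ + z_p·σ. Here z_{0.18} = -0.9154, z_{0.69} = 0.4959.
So -107 = μ − 0.9154σ and -33.3 = μ + 0.4959σ.
Subtracting: σ = (-33.3 − -107)/(0.4959 − (-0.9154)) = 52.22.
Then μ = -107 − (-0.9154)·52.22 = -59.20.
Precision τ = 1/σ² = 1/52.22² = 0.000367.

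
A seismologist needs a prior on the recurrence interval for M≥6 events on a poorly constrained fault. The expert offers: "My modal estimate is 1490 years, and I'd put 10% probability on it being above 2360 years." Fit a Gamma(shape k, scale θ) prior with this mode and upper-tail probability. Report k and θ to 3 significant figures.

k ≈ 9.87, θ ≈ 168

Gamma(k,θ) with k>1 has mode (k−1)θ, so θ = 1490/(k−1).
Need P(X < 2360) = 0.9 with θ tied to k this way. Start at k = 2, θ = 1490: P(X<2360) ≈ 0.470.
Too low — raise k to concentrate. Iterating converges to k ≈ 9.87.
Then θ = 1490/(9.87−1) ≈ 168.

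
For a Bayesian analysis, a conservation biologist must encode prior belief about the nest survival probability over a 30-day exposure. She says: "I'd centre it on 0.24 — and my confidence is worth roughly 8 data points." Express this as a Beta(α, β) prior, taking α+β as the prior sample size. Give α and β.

α = 1.92, β = 6.08

Under the effective-sample-size interpretation, Beta(α, β) has prior mean α/(α+β) and prior sample size α+β.
So α+β = 8 and α/(α+β) = 0.24, giving α = 0.24·8 = 1.92 and β = 8 − 1.92 = 6.08.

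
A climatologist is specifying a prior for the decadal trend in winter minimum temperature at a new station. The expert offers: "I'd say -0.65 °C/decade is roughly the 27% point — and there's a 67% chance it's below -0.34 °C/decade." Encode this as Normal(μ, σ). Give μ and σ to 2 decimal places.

μ = -0.47, σ = 0.29

For Normal(μ,σ), the p-quantile is μ + z_p·σ. Here z_{0.27} = -0.6128, z_{0.67} = 0.4399.
So -0.65 = μ − 0.6128σ and -0.34 = μ + 0.4399σ.
Subtracting: σ = (-0.34 − -0.65)/(0.4399 − (-0.6128)) = 0.29.
Then μ = -0.65 − (-0.6128)·0.29 = -0.47.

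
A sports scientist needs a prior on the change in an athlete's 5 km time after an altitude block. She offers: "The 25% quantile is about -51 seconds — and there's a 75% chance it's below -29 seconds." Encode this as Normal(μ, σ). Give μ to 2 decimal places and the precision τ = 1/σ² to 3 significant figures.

The p-quantile of Normal(μ,σ) is μ + z_p·σ, with z_{0.25} = -0.6745 and z_{0.75} = 0.6745.
Eliminate σ: μ = (z₂·x₁ − z₁·x₂)/(z₂ − z₁) = (0.6745·-51 − (-0.6745)·-29)/1.349 = -40.00.
Then σ = (x₂ − x₁)/(z₂ − z₁) = (-29 − -51)/1.349 = 16.31.
Precision τ = 1/σ² = 1/16.31² = 0.00376.

μ = -40.00, τ = 0.00376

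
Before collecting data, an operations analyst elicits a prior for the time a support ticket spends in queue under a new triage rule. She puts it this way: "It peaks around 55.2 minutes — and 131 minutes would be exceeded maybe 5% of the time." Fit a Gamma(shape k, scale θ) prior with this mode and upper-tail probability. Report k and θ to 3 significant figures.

k ≈ 4.66, θ ≈ 15.1

Gamma(k,θ) with k>1 has mode (k−1)θ, so θ = 55.2/(k−1).
Need P(X < 131) = 0.95 with θ tied to k this way. Start at k = 2, θ = 55.2: P(X<131) ≈ 0.686.
Too low — raise k to concentrate. Iterating converges to k ≈ 4.66.
Then θ = 55.2/(4.66−1) ≈ 15.1.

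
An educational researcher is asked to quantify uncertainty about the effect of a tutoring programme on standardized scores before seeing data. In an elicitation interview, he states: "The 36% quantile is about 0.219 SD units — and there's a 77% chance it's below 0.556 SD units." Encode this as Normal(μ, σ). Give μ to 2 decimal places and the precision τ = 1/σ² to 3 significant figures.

μ = 0.33, τ = 10.6

The p-quantile of Normal(μ,σ) is μ + z_p·σ, with z_{0.36} = -0.3585 and z_{0.77} = 0.7388.
Eliminate σ: μ = (z₂·x₁ − z₁·x₂)/(z₂ − z₁) = (0.7388·0.219 − (-0.3585)·0.556)/1.097 = 0.33.
Then σ = (x₂ − x₁)/(z₂ − z₁) = (0.556 − 0.219)/1.097 = 0.31.
Precision τ = 1/σ² = 1/0.3071² = 10.6.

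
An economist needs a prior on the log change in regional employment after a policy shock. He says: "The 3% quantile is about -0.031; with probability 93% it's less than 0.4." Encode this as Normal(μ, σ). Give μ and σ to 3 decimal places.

μ = 0.211, σ = 0.128

For Normal(μ,σ), the p-quantile is μ + z_p·σ. Here z_{0.03} = -1.881, z_{0.93} = 1.476.
So -0.031 = μ − 1.881σ and 0.4 = μ + 1.476σ.
Subtracting: σ = (0.4 − -0.031)/(1.476 − (-1.881)) = 0.128.
Then μ = -0.031 − (-1.881)·0.128 = 0.211.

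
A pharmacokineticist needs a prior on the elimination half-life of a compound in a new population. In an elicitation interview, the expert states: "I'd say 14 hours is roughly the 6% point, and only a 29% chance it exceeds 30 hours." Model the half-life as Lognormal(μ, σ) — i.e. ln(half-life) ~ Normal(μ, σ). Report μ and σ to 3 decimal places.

μ ≈ 3.201, σ ≈ 0.362

If T ~ Lognormal(μ,σ) then ln T ~ Normal(μ,σ), so the p-quantile of ln T is μ + z_p·σ.
ln(14) = 2.639 and ln(30) = 3.401; z_{0.06} = -1.555, z_{0.71} = 0.5534.
σ = (3.401 − 2.639)/(0.5534 − (-1.555)) = 0.362.
μ = 2.639 − (-1.555)·0.362 = 3.201.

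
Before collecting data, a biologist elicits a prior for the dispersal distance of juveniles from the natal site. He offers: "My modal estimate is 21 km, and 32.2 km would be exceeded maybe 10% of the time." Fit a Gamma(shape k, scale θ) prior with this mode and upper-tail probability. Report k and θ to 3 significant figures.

k ≈ 11.2, θ ≈ 2.06

Gamma(k,θ) with k>1 has mode (k−1)θ, so θ = 21/(k−1).
Need P(X < 32.2) = 0.9 with θ tied to k this way. Start at k = 2, θ = 21: P(X<32.2) ≈ 0.453.
Too low — raise k to concentrate. Iterating converges to k ≈ 11.2.
Then θ = 21/(11.2−1) ≈ 2.06.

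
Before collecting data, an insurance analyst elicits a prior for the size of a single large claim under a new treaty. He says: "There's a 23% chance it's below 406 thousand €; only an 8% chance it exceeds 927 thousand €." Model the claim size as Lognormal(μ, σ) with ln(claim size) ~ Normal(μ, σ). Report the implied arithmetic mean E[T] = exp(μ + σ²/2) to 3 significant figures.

If T ~ Lognormal(μ,σ) then ln T ~ Normal(μ,σ), so the p-quantile of ln T is μ + z_p·σ.
ln(406) = 6.006 and ln(927) = 6.832; z_{0.23} = -0.7388, z_{0.92} = 1.405.
σ = (6.832 − 6.006)/(1.405 − (-0.7388)) = 0.385.
μ = 6.006 − (-0.7388)·0.385 = 6.291.
E[T] = exp(μ + σ²/2) = exp(6.291 + 0.0741) = 581 thousand €.

E[T] ≈ 581 thousand €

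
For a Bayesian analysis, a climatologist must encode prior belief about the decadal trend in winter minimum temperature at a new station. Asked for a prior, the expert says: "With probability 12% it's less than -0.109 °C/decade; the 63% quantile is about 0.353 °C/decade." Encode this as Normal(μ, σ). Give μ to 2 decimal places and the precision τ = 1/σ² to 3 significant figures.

For Normal(μ,σ), the p-quantile is μ + z_p·σ. Here z_{0.12} = -1.175, z_{0.63} = 0.3319.
So -0.109 = μ − 1.175σ and 0.353 = μ + 0.3319σ.
Subtracting: σ = (0.353 − -0.109)/(0.3319 − (-1.175)) = 0.31.
Then μ = -0.109 − (-1.175)·0.31 = 0.25.
Precision τ = 1/σ² = 1/0.3066² = 10.6.

μ = 0.25, τ = 10.6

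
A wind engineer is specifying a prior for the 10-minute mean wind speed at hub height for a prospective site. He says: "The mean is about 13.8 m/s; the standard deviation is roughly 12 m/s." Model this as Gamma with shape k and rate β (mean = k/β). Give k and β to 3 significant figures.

k ≈ 1.32, β ≈ 0.0958

For Gamma(k, rate β): mean = k/β, variance = k/β², so CV = 1/√k.
CV = SD/mean = 12/13.8 = 0.8696, hence k = 1/CV² = 1.32.
Then β = k/mean = 1.32/13.8 = 0.0958.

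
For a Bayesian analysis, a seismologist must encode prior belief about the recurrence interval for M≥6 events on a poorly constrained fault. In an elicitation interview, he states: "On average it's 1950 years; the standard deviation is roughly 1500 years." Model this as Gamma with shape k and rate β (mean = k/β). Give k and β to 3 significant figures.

For Gamma(k, rate β): mean = k/β, variance = k/β², so CV = 1/√k.
CV = SD/mean = 1500/1950 = 0.7692, hence k = 1/CV² = 1.69.
Then β = k/mean = 1.69/1950 = 0.000867.

k ≈ 1.69, β ≈ 0.000867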